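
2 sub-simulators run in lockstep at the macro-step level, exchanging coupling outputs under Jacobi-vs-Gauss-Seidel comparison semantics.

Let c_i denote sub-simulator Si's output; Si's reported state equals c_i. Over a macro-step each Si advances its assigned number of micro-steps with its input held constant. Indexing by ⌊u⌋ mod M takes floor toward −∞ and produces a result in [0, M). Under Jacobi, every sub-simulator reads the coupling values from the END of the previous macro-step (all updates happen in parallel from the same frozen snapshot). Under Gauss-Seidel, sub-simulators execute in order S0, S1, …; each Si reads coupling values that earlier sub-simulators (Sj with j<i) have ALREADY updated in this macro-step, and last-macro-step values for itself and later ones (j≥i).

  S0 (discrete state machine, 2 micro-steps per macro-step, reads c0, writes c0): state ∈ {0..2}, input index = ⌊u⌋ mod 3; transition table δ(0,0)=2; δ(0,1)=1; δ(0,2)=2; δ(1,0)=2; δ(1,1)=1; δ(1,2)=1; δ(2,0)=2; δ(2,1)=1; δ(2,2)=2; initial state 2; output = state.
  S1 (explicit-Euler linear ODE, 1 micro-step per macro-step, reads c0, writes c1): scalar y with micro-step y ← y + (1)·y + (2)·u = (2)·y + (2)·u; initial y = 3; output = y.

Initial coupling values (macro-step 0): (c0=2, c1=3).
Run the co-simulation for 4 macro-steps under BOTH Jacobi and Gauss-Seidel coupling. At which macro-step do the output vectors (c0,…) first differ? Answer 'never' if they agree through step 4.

[Jacobi] macro 1: S0 reads c0=2 → after 2×micro: 2; S1 reads c0=2 → after 1×micro: 10 ⇒ (c0=2, c1=10)
[Jacobi] macro 2: S0 reads c0=2 → after 2×micro: 2; S1 reads c0=2 → after 1×micro: 24 ⇒ (c0=2, c1=24)
[Jacobi] macro 3: S0 reads c0=2 → after 2×micro: 2; S1 reads c0=2 → after 1×micro: 52 ⇒ (c0=2, c1=52)
[Jacobi] macro 4: S0 reads c0=2 → after 2×micro: 2; S1 reads c0=2 → after 1×micro: 108 ⇒ (c0=2, c1=108)
[Gauss-Seidel] macro 1: S0 reads c0=2 → after 2×micro: 2; S1 reads c0=2 → after 1×micro: 10 ⇒ (c0=2, c1=10)
[Gauss-Seidel] macro 2: S0 reads c0=2 → after 2×micro: 2; S1 reads c0=2 → after 1×micro: 24 ⇒ (c0=2, c1=24)
[Gauss-Seidel] macro 3: S0 reads c0=2 → after 2×micro: 2; S1 reads c0=2 → after 1×micro: 52 ⇒ (c0=2, c1=52)
[Gauss-Seidel] macro 4: S0 reads c0=2 → after 2×micro: 2; S1 reads c0=2 → after 1×micro: 108 ⇒ (c0=2, c1=108)

first divergence at macro-step: never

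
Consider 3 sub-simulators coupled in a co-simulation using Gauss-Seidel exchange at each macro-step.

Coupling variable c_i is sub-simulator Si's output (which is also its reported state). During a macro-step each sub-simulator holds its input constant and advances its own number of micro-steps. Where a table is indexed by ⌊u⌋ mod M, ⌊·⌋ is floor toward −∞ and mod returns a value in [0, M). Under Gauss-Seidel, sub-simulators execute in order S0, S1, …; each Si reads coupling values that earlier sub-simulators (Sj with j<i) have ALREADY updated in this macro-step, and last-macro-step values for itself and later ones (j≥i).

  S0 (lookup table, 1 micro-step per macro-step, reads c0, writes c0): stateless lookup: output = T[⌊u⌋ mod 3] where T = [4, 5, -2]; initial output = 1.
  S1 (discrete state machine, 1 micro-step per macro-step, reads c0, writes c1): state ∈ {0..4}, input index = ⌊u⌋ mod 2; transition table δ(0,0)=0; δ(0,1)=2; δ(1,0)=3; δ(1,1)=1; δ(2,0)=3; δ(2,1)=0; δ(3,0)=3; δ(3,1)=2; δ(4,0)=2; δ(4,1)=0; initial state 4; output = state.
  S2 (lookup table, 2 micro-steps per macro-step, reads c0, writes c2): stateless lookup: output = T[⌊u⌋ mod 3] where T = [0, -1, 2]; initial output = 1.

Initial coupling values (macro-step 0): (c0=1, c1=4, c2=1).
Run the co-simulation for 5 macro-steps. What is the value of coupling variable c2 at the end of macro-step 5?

macro 1: S0 reads c0=1 → after 1×micro: 5; S1 reads c0=5 → after 1×micro: 0; S2 reads c0=5 → after 2×micro: 2 ⇒ (c0=5, c1=0, c2=2)
macro 2: S0 reads c0=5 → after 1×micro: -2; S1 reads c0=-2 → after 1×micro: 0; S2 reads c0=-2 → after 2×micro: -1 ⇒ (c0=-2, c1=0, c2=-1)
macro 3: S0 reads c0=-2 → after 1×micro: 5; S1 reads c0=5 → after 1×micro: 2; S2 reads c0=5 → after 2×micro: 2 ⇒ (c0=5, c1=2, c2=2)
macro 4: S0 reads c0=5 → after 1×micro: -2; S1 reads c0=-2 → after 1×micro: 3; S2 reads c0=-2 → after 2×micro: -1 ⇒ (c0=-2, c1=3, c2=-1)
macro 5: S0 reads c0=-2 → after 1×micro: 5; S1 reads c0=5 → after 1×micro: 2; S2 reads c0=5 → after 2×micro: 2 ⇒ (c0=5, c1=2, c2=2)

c2 at macro-step 5 = 2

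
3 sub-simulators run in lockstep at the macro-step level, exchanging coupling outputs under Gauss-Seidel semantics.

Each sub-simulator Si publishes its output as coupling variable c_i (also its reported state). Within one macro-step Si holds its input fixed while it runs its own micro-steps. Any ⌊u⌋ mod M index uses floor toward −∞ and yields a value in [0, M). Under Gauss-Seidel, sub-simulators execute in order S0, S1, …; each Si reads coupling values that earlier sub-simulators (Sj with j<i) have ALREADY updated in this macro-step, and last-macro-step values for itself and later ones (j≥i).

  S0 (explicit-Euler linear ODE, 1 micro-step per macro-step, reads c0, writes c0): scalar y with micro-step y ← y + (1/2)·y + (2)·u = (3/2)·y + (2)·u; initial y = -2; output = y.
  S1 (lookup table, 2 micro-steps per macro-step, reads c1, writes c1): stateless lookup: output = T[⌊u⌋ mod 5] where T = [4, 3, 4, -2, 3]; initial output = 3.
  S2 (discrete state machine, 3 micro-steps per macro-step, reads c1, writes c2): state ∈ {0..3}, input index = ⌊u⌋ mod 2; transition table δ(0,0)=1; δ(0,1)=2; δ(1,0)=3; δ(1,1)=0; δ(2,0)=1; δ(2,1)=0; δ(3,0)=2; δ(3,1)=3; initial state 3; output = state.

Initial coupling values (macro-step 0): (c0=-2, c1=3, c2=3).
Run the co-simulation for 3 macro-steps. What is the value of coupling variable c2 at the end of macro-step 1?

macro 1: S0 reads c0=-2 → after 1×micro: -7; S1 reads c1=3 → after 2×micro: -2; S2 reads c1=-2 → after 3×micro: 3 ⇒ (c0=-7, c1=-2, c2=3)
macro 2: S0 reads c0=-7 → after 1×micro: -49/2; S1 reads c1=-2 → after 2×micro: -2; S2 reads c1=-2 → after 3×micro: 3 ⇒ (c0=-49/2, c1=-2, c2=3)
macro 3: S0 reads c0=-49/2 → after 1×micro: -343/4; S1 reads c1=-2 → after 2×micro: -2; S2 reads c1=-2 → after 3×micro: 3 ⇒ (c0=-343/4, c1=-2, c2=3)

c2 at macro-step 1 = 3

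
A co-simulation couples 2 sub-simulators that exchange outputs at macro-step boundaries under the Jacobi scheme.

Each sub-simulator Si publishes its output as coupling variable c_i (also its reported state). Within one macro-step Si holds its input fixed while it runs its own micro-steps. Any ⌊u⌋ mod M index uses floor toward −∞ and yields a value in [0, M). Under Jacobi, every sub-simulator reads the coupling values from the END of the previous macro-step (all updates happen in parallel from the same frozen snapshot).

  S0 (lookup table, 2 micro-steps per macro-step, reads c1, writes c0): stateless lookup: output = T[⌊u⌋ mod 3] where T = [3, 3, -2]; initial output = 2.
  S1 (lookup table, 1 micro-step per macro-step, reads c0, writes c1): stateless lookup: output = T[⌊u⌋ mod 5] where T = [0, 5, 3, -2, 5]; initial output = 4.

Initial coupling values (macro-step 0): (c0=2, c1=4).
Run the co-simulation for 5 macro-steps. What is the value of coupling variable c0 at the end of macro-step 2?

macro 1: S0 reads c1=4 → after 2×micro: 3; S1 reads c0=2 → after 1×micro: 3 ⇒ (c0=3, c1=3)
macro 2: S0 reads c1=3 → after 2×micro: 3; S1 reads c0=3 → after 1×micro: -2 ⇒ (c0=3, c1=-2)
macro 3: S0 reads c1=-2 → after 2×micro: 3; S1 reads c0=3 → after 1×micro: -2 ⇒ (c0=3, c1=-2)
macro 4: S0 reads c1=-2 → after 2×micro: 3; S1 reads c0=3 → after 1×micro: -2 ⇒ (c0=3, c1=-2)
macro 5: S0 reads c1=-2 → after 2×micro: 3; S1 reads c0=3 → after 1×micro: -2 ⇒ (c0=3, c1=-2)

c0 at macro-step 2 = 3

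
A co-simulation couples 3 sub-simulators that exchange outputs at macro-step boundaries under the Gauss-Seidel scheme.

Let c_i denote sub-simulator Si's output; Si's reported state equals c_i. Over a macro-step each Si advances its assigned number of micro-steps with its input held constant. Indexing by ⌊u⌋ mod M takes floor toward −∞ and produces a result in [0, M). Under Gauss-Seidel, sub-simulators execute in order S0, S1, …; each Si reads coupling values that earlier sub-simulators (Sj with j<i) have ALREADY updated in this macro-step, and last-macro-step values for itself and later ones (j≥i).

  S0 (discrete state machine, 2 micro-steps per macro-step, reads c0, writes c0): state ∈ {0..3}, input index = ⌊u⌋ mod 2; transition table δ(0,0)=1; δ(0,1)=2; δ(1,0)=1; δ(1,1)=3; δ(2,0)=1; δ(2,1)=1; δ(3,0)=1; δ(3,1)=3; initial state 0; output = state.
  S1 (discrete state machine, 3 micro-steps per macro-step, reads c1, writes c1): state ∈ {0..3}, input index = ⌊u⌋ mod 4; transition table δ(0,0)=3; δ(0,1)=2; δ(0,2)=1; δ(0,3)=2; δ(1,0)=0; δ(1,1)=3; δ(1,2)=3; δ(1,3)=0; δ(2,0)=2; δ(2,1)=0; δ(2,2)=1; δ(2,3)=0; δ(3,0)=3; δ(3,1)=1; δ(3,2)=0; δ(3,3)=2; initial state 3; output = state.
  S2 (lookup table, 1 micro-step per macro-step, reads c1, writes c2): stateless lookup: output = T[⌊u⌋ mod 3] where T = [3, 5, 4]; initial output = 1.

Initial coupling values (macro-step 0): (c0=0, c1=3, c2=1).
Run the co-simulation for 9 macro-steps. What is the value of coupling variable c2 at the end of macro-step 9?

macro 1: S0 reads c0=0 → after 2×micro: 1; S1 reads c1=3 → after 3×micro: 2; S2 reads c1=2 → after 1×micro: 4 ⇒ (c0=1, c1=2, c2=4)
macro 2: S0 reads c0=1 → after 2×micro: 3; S1 reads c1=2 → after 3×micro: 0; S2 reads c1=0 → after 1×micro: 3 ⇒ (c0=3, c1=0, c2=3)
macro 3: S0 reads c0=3 → after 2×micro: 3; S1 reads c1=0 → after 3×micro: 3; S2 reads c1=3 → after 1×micro: 3 ⇒ (c0=3, c1=3, c2=3)
macro 4: S0 reads c0=3 → after 2×micro: 3; S1 reads c1=3 → after 3×micro: 2; S2 reads c1=2 → after 1×micro: 4 ⇒ (c0=3, c1=2, c2=4)
macro 5: S0 reads c0=3 → after 2×micro: 3; S1 reads c1=2 → after 3×micro: 0; S2 reads c1=0 → after 1×micro: 3 ⇒ (c0=3, c1=0, c2=3)
macro 6: S0 reads c0=3 → after 2×micro: 3; S1 reads c1=0 → after 3×micro: 3; S2 reads c1=3 → after 1×micro: 3 ⇒ (c0=3, c1=3, c2=3)
macro 7: S0 reads c0=3 → after 2×micro: 3; S1 reads c1=3 → after 3×micro: 2; S2 reads c1=2 → after 1×micro: 4 ⇒ (c0=3, c1=2, c2=4)
macro 8: S0 reads c0=3 → after 2×micro: 3; S1 reads c1=2 → after 3×micro: 0; S2 reads c1=0 → after 1×micro: 3 ⇒ (c0=3, c1=0, c2=3)
macro 9: S0 reads c0=3 → after 2×micro: 3; S1 reads c1=0 → after 3×micro: 3; S2 reads c1=3 → after 1×micro: 3 ⇒ (c0=3, c1=3, c2=3)

c2 at macro-step 9 = 3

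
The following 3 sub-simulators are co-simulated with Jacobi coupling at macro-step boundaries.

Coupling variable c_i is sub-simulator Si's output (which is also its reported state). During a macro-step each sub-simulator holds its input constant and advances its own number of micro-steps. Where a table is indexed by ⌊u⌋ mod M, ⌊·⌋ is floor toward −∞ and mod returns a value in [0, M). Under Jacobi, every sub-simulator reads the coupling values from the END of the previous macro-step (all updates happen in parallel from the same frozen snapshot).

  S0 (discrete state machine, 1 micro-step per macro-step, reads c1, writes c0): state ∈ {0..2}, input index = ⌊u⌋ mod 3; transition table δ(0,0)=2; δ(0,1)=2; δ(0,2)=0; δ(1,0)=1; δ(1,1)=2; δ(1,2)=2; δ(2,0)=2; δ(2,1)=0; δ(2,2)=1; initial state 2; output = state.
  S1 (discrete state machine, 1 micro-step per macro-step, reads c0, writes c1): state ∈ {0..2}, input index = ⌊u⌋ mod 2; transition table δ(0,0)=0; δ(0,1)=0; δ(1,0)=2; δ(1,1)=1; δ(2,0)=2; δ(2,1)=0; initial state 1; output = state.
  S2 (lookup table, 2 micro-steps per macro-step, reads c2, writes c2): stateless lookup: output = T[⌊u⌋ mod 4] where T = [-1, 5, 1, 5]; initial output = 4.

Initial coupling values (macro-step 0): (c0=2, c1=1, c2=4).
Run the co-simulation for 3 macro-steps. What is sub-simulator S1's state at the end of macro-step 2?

S1 state at macro-step 2 = 2

macro 1: S0 reads c1=1 → after 1×micro: 0; S1 reads c0=2 → after 1×micro: 2; S2 reads c2=4 → after 2×micro: -1 ⇒ (c0=0, c1=2, c2=-1)
macro 2: S0 reads c1=2 → after 1×micro: 0; S1 reads c0=0 → after 1×micro: 2; S2 reads c2=-1 → after 2×micro: 5 ⇒ (c0=0, c1=2, c2=5)
macro 3: S0 reads c1=2 → after 1×micro: 0; S1 reads c0=0 → after 1×micro: 2; S2 reads c2=5 → after 2×micro: 5 ⇒ (c0=0, c1=2, c2=5)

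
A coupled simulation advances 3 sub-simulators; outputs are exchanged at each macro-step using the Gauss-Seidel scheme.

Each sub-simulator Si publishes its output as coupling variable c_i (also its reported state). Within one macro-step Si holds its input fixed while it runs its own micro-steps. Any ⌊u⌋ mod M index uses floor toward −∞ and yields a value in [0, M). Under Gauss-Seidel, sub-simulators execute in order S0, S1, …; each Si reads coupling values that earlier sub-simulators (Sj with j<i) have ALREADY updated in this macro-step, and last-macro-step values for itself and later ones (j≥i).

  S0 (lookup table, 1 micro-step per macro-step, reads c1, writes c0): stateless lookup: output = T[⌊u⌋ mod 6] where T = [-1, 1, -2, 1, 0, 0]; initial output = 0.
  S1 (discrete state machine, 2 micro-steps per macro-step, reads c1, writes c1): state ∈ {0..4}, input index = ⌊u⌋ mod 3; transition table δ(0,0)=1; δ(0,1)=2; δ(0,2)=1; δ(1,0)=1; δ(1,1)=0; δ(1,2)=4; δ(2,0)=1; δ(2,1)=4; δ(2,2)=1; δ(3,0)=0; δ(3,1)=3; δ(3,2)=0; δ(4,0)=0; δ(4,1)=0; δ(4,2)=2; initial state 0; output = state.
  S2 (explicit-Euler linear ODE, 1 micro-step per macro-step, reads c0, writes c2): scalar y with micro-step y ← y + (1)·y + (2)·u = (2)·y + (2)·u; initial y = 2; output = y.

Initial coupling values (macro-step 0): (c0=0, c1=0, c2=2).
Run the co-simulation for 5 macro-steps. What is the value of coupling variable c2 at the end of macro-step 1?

c2 at macro-step 1 = 2

macro 1: S0 reads c1=0 → after 1×micro: -1; S1 reads c1=0 → after 2×micro: 1; S2 reads c0=-1 → after 1×micro: 2 ⇒ (c0=-1, c1=1, c2=2)
macro 2: S0 reads c1=1 → after 1×micro: 1; S1 reads c1=1 → after 2×micro: 2; S2 reads c0=1 → after 1×micro: 6 ⇒ (c0=1, c1=2, c2=6)
macro 3: S0 reads c1=2 → after 1×micro: -2; S1 reads c1=2 → after 2×micro: 4; S2 reads c0=-2 → after 1×micro: 8 ⇒ (c0=-2, c1=4, c2=8)
macro 4: S0 reads c1=4 → after 1×micro: 0; S1 reads c1=4 → after 2×micro: 2; S2 reads c0=0 → after 1×micro: 16 ⇒ (c0=0, c1=2, c2=16)
macro 5: S0 reads c1=2 → after 1×micro: -2; S1 reads c1=2 → after 2×micro: 4; S2 reads c0=-2 → after 1×micro: 28 ⇒ (c0=-2, c1=4, c2=28)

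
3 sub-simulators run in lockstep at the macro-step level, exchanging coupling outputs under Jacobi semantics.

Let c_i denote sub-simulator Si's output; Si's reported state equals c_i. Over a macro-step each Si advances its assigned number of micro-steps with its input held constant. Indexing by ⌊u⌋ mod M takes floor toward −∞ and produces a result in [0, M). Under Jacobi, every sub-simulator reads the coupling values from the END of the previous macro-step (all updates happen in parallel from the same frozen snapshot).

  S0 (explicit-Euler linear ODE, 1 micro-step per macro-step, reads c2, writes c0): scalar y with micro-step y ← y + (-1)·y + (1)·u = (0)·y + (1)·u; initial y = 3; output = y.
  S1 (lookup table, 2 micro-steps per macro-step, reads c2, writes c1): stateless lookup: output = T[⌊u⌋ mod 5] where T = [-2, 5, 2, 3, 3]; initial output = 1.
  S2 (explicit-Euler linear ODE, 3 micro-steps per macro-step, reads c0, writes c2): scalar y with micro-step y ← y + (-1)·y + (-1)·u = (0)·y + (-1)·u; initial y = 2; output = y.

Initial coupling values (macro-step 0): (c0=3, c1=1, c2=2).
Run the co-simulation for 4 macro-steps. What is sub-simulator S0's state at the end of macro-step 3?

S0 state at macro-step 3 = -2

macro 1: S0 reads c2=2 → after 1×micro: 2; S1 reads c2=2 → after 2×micro: 2; S2 reads c0=3 → after 3×micro: -3 ⇒ (c0=2, c1=2, c2=-3)
macro 2: S0 reads c2=-3 → after 1×micro: -3; S1 reads c2=-3 → after 2×micro: 2; S2 reads c0=2 → after 3×micro: -2 ⇒ (c0=-3, c1=2, c2=-2)
macro 3: S0 reads c2=-2 → after 1×micro: -2; S1 reads c2=-2 → after 2×micro: 3; S2 reads c0=-3 → after 3×micro: 3 ⇒ (c0=-2, c1=3, c2=3)
macro 4: S0 reads c2=3 → after 1×micro: 3; S1 reads c2=3 → after 2×micro: 3; S2 reads c0=-2 → after 3×micro: 2 ⇒ (c0=3, c1=3, c2=2)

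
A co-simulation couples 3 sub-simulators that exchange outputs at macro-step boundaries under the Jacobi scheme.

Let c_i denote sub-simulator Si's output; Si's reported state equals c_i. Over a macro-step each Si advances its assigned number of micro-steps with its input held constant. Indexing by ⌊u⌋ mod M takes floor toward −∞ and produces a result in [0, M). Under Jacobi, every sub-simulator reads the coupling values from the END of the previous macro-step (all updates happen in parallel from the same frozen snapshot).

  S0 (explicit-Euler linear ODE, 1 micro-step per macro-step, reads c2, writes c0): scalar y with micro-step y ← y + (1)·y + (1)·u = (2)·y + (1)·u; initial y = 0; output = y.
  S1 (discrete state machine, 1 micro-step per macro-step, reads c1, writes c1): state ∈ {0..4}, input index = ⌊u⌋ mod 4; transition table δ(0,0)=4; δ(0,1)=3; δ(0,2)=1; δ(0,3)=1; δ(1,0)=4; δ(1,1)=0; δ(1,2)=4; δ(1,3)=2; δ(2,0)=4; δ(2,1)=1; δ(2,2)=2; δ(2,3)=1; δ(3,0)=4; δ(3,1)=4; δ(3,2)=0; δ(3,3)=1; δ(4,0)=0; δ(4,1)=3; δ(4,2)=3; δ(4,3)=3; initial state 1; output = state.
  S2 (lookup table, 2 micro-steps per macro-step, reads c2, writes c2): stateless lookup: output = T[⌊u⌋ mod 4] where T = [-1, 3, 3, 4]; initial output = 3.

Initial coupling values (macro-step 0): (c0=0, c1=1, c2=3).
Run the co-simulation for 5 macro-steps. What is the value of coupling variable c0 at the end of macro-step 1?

c0 at macro-step 1 = 3

macro 1: S0 reads c2=3 → after 1×micro: 3; S1 reads c1=1 → after 1×micro: 0; S2 reads c2=3 → after 2×micro: 4 ⇒ (c0=3, c1=0, c2=4)
macro 2: S0 reads c2=4 → after 1×micro: 10; S1 reads c1=0 → after 1×micro: 4; S2 reads c2=4 → after 2×micro: -1 ⇒ (c0=10, c1=4, c2=-1)
macro 3: S0 reads c2=-1 → after 1×micro: 19; S1 reads c1=4 → after 1×micro: 0; S2 reads c2=-1 → after 2×micro: 4 ⇒ (c0=19, c1=0, c2=4)
macro 4: S0 reads c2=4 → after 1×micro: 42; S1 reads c1=0 → after 1×micro: 4; S2 reads c2=4 → after 2×micro: -1 ⇒ (c0=42, c1=4, c2=-1)
macro 5: S0 reads c2=-1 → after 1×micro: 83; S1 reads c1=4 → after 1×micro: 0; S2 reads c2=-1 → after 2×micro: 4 ⇒ (c0=83, c1=0, c2=4)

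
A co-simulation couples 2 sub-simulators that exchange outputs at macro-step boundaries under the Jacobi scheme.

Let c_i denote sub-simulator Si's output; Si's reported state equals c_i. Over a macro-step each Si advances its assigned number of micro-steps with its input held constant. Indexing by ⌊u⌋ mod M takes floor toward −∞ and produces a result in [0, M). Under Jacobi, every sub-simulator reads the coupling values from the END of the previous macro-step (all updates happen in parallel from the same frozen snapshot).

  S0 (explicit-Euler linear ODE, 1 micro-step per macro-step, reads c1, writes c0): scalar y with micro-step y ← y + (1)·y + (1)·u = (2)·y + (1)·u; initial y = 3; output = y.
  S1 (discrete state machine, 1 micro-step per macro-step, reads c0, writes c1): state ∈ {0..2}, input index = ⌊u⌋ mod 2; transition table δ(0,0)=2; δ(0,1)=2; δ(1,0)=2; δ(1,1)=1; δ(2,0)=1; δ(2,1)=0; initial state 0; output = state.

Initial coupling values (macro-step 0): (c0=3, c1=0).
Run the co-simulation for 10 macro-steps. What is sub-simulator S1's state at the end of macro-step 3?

macro 1: S0 reads c1=0 → after 1×micro: 6; S1 reads c0=3 → after 1×micro: 2 ⇒ (c0=6, c1=2)
macro 2: S0 reads c1=2 → after 1×micro: 14; S1 reads c0=6 → after 1×micro: 1 ⇒ (c0=14, c1=1)
macro 3: S0 reads c1=1 → after 1×micro: 29; S1 reads c0=14 → after 1×micro: 2 ⇒ (c0=29, c1=2)
macro 4: S0 reads c1=2 → after 1×micro: 60; S1 reads c0=29 → after 1×micro: 0 ⇒ (c0=60, c1=0)
macro 5: S0 reads c1=0 → after 1×micro: 120; S1 reads c0=60 → after 1×micro: 2 ⇒ (c0=120, c1=2)
macro 6: S0 reads c1=2 → after 1×micro: 242; S1 reads c0=120 → after 1×micro: 1 ⇒ (c0=242, c1=1)
macro 7: S0 reads c1=1 → after 1×micro: 485; S1 reads c0=242 → after 1×micro: 2 ⇒ (c0=485, c1=2)
macro 8: S0 reads c1=2 → after 1×micro: 972; S1 reads c0=485 → after 1×micro: 0 ⇒ (c0=972, c1=0)
macro 9: S0 reads c1=0 → after 1×micro: 1944; S1 reads c0=972 → after 1×micro: 2 ⇒ (c0=1944, c1=2)
macro 10: S0 reads c1=2 → after 1×micro: 3890; S1 reads c0=1944 → after 1×micro: 1 ⇒ (c0=3890, c1=1)

S1 state at macro-step 3 = 2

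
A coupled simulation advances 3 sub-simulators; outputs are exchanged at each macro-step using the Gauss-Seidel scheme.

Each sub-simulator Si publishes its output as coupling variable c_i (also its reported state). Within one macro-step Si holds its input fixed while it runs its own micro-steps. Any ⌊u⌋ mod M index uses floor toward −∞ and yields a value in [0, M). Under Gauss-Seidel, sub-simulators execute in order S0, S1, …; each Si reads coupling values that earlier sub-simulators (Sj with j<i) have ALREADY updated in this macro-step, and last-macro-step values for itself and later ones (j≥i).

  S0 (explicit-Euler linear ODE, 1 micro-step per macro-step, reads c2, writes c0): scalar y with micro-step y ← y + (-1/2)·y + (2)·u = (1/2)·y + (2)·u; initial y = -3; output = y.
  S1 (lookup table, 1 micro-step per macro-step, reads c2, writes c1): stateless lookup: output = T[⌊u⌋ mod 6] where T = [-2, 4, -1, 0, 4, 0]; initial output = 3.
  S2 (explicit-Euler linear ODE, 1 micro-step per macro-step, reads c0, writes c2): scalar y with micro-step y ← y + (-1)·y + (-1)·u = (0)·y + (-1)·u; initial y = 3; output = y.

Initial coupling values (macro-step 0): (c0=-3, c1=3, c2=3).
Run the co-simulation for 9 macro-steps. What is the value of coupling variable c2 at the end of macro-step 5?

macro 1: S0 reads c2=3 → after 1×micro: 9/2; S1 reads c2=3 → after 1×micro: 0; S2 reads c0=9/2 → after 1×micro: -9/2 ⇒ (c0=9/2, c1=0, c2=-9/2)
macro 2: S0 reads c2=-9/2 → after 1×micro: -27/4; S1 reads c2=-9/2 → after 1×micro: 4; S2 reads c0=-27/4 → after 1×micro: 27/4 ⇒ (c0=-27/4, c1=4, c2=27/4)
macro 3: S0 reads c2=27/4 → after 1×micro: 81/8; S1 reads c2=27/4 → after 1×micro: -2; S2 reads c0=81/8 → after 1×micro: -81/8 ⇒ (c0=81/8, c1=-2, c2=-81/8)
macro 4: S0 reads c2=-81/8 → after 1×micro: -243/16; S1 reads c2=-81/8 → after 1×micro: 4; S2 reads c0=-243/16 → after 1×micro: 243/16 ⇒ (c0=-243/16, c1=4, c2=243/16)
macro 5: S0 reads c2=243/16 → after 1×micro: 729/32; S1 reads c2=243/16 → after 1×micro: 0; S2 reads c0=729/32 → after 1×micro: -729/32 ⇒ (c0=729/32, c1=0, c2=-729/32)
macro 6: S0 reads c2=-729/32 → after 1×micro: -2187/64; S1 reads c2=-729/32 → after 1×micro: 4; S2 reads c0=-2187/64 → after 1×micro: 2187/64 ⇒ (c0=-2187/64, c1=4, c2=2187/64)
macro 7: S0 reads c2=2187/64 → after 1×micro: 6561/128; S1 reads c2=2187/64 → after 1×micro: 4; S2 reads c0=6561/128 → after 1×micro: -6561/128 ⇒ (c0=6561/128, c1=4, c2=-6561/128)
macro 8: S0 reads c2=-6561/128 → after 1×micro: -19683/256; S1 reads c2=-6561/128 → after 1×micro: -1; S2 reads c0=-19683/256 → after 1×micro: 19683/256 ⇒ (c0=-19683/256, c1=-1, c2=19683/256)
macro 9: S0 reads c2=19683/256 → after 1×micro: 59049/512; S1 reads c2=19683/256 → after 1×micro: 4; S2 reads c0=59049/512 → after 1×micro: -59049/512 ⇒ (c0=59049/512, c1=4, c2=-59049/512)

c2 at macro-step 5 = -729/32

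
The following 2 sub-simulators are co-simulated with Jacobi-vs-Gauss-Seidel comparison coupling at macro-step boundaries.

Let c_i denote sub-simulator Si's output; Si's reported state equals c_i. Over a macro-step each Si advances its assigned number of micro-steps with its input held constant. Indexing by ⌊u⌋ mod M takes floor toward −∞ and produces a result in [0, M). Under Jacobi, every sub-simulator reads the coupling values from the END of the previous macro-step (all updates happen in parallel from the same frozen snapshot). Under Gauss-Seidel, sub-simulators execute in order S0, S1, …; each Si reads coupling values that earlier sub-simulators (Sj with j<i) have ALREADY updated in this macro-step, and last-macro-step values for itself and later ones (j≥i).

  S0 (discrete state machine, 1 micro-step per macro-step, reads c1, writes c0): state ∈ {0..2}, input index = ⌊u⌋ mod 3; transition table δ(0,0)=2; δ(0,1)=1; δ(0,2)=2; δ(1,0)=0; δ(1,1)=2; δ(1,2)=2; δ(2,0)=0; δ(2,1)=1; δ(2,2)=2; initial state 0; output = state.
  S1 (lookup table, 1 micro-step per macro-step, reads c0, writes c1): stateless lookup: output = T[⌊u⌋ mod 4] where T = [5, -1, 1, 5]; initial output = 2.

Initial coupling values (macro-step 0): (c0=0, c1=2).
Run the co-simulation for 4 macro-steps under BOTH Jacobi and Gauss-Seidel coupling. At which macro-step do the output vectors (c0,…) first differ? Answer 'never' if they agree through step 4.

[Jacobi] macro 1: S0 reads c1=2 → after 1×micro: 2; S1 reads c0=0 → after 1×micro: 5 ⇒ (c0=2, c1=5)
[Jacobi] macro 2: S0 reads c1=5 → after 1×micro: 2; S1 reads c0=2 → after 1×micro: 1 ⇒ (c0=2, c1=1)
[Jacobi] macro 3: S0 reads c1=1 → after 1×micro: 1; S1 reads c0=2 → after 1×micro: 1 ⇒ (c0=1, c1=1)
[Jacobi] macro 4: S0 reads c1=1 → after 1×micro: 2; S1 reads c0=1 → after 1×micro: -1 ⇒ (c0=2, c1=-1)
[Gauss-Seidel] macro 1: S0 reads c1=2 → after 1×micro: 2; S1 reads c0=2 → after 1×micro: 1 ⇒ (c0=2, c1=1)
[Gauss-Seidel] macro 2: S0 reads c1=1 → after 1×micro: 1; S1 reads c0=1 → after 1×micro: -1 ⇒ (c0=1, c1=-1)
[Gauss-Seidel] macro 3: S0 reads c1=-1 → after 1×micro: 2; S1 reads c0=2 → after 1×micro: 1 ⇒ (c0=2, c1=1)
[Gauss-Seidel] macro 4: S0 reads c1=1 → after 1×micro: 1; S1 reads c0=1 → after 1×micro: -1 ⇒ (c0=1, c1=-1)

first divergence at macro-step: 1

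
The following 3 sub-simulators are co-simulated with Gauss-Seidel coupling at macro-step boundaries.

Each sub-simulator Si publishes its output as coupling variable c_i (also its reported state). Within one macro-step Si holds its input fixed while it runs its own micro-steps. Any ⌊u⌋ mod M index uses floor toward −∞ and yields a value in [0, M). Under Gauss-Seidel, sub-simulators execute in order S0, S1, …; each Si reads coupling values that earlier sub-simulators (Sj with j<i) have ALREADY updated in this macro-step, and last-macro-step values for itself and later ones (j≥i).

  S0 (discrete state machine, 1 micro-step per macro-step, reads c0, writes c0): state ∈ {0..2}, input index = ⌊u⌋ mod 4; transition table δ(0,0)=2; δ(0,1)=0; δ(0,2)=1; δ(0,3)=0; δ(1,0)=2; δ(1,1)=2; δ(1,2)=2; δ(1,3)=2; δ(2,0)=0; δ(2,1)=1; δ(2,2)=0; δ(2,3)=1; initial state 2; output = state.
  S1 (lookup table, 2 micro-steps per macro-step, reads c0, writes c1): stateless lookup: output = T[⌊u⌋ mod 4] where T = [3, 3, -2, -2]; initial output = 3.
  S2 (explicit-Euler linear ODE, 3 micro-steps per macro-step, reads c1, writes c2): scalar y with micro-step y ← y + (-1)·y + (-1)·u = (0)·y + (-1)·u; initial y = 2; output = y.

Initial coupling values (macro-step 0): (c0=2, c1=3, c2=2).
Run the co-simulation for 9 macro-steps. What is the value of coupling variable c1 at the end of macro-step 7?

c1 at macro-step 7 = 3

macro 1: S0 reads c0=2 → after 1×micro: 0; S1 reads c0=0 → after 2×micro: 3; S2 reads c1=3 → after 3×micro: -3 ⇒ (c0=0, c1=3, c2=-3)
macro 2: S0 reads c0=0 → after 1×micro: 2; S1 reads c0=2 → after 2×micro: -2; S2 reads c1=-2 → after 3×micro: 2 ⇒ (c0=2, c1=-2, c2=2)
macro 3: S0 reads c0=2 → after 1×micro: 0; S1 reads c0=0 → after 2×micro: 3; S2 reads c1=3 → after 3×micro: -3 ⇒ (c0=0, c1=3, c2=-3)
macro 4: S0 reads c0=0 → after 1×micro: 2; S1 reads c0=2 → after 2×micro: -2; S2 reads c1=-2 → after 3×micro: 2 ⇒ (c0=2, c1=-2, c2=2)
macro 5: S0 reads c0=2 → after 1×micro: 0; S1 reads c0=0 → after 2×micro: 3; S2 reads c1=3 → after 3×micro: -3 ⇒ (c0=0, c1=3, c2=-3)
macro 6: S0 reads c0=0 → after 1×micro: 2; S1 reads c0=2 → after 2×micro: -2; S2 reads c1=-2 → after 3×micro: 2 ⇒ (c0=2, c1=-2, c2=2)
macro 7: S0 reads c0=2 → after 1×micro: 0; S1 reads c0=0 → after 2×micro: 3; S2 reads c1=3 → after 3×micro: -3 ⇒ (c0=0, c1=3, c2=-3)
macro 8: S0 reads c0=0 → after 1×micro: 2; S1 reads c0=2 → after 2×micro: -2; S2 reads c1=-2 → after 3×micro: 2 ⇒ (c0=2, c1=-2, c2=2)
macro 9: S0 reads c0=2 → after 1×micro: 0; S1 reads c0=0 → after 2×micro: 3; S2 reads c1=3 → after 3×micro: -3 ⇒ (c0=0, c1=3, c2=-3)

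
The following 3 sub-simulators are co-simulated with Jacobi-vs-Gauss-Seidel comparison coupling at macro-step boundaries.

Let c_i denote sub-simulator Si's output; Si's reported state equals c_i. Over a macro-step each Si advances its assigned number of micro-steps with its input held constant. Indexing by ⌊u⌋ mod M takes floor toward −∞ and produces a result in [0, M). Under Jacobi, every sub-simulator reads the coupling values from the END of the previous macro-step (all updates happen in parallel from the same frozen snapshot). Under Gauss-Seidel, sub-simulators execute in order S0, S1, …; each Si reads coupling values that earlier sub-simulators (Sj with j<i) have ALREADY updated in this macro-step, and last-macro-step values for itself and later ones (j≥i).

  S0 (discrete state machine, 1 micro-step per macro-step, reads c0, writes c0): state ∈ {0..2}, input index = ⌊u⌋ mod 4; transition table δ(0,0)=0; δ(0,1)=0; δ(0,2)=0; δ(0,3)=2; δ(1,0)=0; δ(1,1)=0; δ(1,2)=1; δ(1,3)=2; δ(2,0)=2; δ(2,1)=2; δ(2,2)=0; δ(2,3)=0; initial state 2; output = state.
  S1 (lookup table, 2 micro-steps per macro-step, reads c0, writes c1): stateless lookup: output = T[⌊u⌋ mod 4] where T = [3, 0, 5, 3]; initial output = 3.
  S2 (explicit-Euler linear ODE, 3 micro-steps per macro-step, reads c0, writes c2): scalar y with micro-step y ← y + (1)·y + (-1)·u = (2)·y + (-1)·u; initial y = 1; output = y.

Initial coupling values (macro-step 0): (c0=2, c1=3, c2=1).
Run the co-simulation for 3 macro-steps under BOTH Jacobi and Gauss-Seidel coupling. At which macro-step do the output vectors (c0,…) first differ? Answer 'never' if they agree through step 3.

first divergence at macro-step: 1

[Jacobi] macro 1: S0 reads c0=2 → after 1×micro: 0; S1 reads c0=2 → after 2×micro: 5; S2 reads c0=2 → after 3×micro: -6 ⇒ (c0=0, c1=5, c2=-6)
[Jacobi] macro 2: S0 reads c0=0 → after 1×micro: 0; S1 reads c0=0 → after 2×micro: 3; S2 reads c0=0 → after 3×micro: -48 ⇒ (c0=0, c1=3, c2=-48)
[Jacobi] macro 3: S0 reads c0=0 → after 1×micro: 0; S1 reads c0=0 → after 2×micro: 3; S2 reads c0=0 → after 3×micro: -384 ⇒ (c0=0, c1=3, c2=-384)
[Gauss-Seidel] macro 1: S0 reads c0=2 → after 1×micro: 0; S1 reads c0=0 → after 2×micro: 3; S2 reads c0=0 → after 3×micro: 8 ⇒ (c0=0, c1=3, c2=8)
[Gauss-Seidel] macro 2: S0 reads c0=0 → after 1×micro: 0; S1 reads c0=0 → after 2×micro: 3; S2 reads c0=0 → after 3×micro: 64 ⇒ (c0=0, c1=3, c2=64)
[Gauss-Seidel] macro 3: S0 reads c0=0 → after 1×micro: 0; S1 reads c0=0 → after 2×micro: 3; S2 reads c0=0 → after 3×micro: 512 ⇒ (c0=0, c1=3, c2=512)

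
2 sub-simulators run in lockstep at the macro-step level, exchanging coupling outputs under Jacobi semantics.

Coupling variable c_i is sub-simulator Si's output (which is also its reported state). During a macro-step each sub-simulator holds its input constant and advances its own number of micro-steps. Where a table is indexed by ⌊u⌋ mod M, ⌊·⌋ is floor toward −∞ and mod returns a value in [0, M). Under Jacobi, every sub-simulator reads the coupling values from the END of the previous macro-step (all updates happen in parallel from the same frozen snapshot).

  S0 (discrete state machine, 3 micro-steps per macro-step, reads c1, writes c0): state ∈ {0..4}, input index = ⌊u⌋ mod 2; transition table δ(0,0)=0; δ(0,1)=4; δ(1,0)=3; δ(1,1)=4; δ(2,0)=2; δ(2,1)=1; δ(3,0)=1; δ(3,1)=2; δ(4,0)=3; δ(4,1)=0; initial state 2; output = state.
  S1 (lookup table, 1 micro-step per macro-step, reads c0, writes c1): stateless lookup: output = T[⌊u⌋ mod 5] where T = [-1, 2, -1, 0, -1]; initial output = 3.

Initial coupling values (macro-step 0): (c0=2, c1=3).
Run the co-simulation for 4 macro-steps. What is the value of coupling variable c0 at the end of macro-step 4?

macro 1: S0 reads c1=3 → after 3×micro: 0; S1 reads c0=2 → after 1×micro: -1 ⇒ (c0=0, c1=-1)
macro 2: S0 reads c1=-1 → after 3×micro: 4; S1 reads c0=0 → after 1×micro: -1 ⇒ (c0=4, c1=-1)
macro 3: S0 reads c1=-1 → after 3×micro: 0; S1 reads c0=4 → after 1×micro: -1 ⇒ (c0=0, c1=-1)
macro 4: S0 reads c1=-1 → after 3×micro: 4; S1 reads c0=0 → after 1×micro: -1 ⇒ (c0=4, c1=-1)

c0 at macro-step 4 = 4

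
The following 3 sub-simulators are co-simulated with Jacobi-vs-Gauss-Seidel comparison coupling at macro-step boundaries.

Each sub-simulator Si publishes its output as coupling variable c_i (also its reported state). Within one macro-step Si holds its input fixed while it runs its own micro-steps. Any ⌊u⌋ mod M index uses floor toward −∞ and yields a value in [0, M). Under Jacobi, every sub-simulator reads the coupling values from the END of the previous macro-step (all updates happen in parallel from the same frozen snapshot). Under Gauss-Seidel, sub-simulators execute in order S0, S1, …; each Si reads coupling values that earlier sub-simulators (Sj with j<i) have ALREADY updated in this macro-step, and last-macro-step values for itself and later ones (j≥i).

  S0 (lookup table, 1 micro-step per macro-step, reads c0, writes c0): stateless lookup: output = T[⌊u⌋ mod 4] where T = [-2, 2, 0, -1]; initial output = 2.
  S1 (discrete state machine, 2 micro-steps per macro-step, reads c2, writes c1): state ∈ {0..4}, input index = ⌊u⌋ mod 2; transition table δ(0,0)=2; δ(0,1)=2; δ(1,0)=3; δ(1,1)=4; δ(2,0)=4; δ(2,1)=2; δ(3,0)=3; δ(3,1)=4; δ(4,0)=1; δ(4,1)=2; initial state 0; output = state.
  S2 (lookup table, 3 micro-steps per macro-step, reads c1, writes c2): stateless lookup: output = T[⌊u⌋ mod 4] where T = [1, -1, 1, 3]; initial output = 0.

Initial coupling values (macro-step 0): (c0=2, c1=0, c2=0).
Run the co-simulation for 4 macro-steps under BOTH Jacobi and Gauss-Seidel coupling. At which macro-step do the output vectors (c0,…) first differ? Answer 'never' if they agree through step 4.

[Jacobi] macro 1: S0 reads c0=2 → after 1×micro: 0; S1 reads c2=0 → after 2×micro: 4; S2 reads c1=0 → after 3×micro: 1 ⇒ (c0=0, c1=4, c2=1)
[Jacobi] macro 2: S0 reads c0=0 → after 1×micro: -2; S1 reads c2=1 → after 2×micro: 2; S2 reads c1=4 → after 3×micro: 1 ⇒ (c0=-2, c1=2, c2=1)
[Jacobi] macro 3: S0 reads c0=-2 → after 1×micro: 0; S1 reads c2=1 → after 2×micro: 2; S2 reads c1=2 → after 3×micro: 1 ⇒ (c0=0, c1=2, c2=1)
[Jacobi] macro 4: S0 reads c0=0 → after 1×micro: -2; S1 reads c2=1 → after 2×micro: 2; S2 reads c1=2 → after 3×micro: 1 ⇒ (c0=-2, c1=2, c2=1)
[Gauss-Seidel] macro 1: S0 reads c0=2 → after 1×micro: 0; S1 reads c2=0 → after 2×micro: 4; S2 reads c1=4 → after 3×micro: 1 ⇒ (c0=0, c1=4, c2=1)
[Gauss-Seidel] macro 2: S0 reads c0=0 → after 1×micro: -2; S1 reads c2=1 → after 2×micro: 2; S2 reads c1=2 → after 3×micro: 1 ⇒ (c0=-2, c1=2, c2=1)
[Gauss-Seidel] macro 3: S0 reads c0=-2 → after 1×micro: 0; S1 reads c2=1 → after 2×micro: 2; S2 reads c1=2 → after 3×micro: 1 ⇒ (c0=0, c1=2, c2=1)
[Gauss-Seidel] macro 4: S0 reads c0=0 → after 1×micro: -2; S1 reads c2=1 → after 2×micro: 2; S2 reads c1=2 → after 3×micro: 1 ⇒ (c0=-2, c1=2, c2=1)

first divergence at macro-step: never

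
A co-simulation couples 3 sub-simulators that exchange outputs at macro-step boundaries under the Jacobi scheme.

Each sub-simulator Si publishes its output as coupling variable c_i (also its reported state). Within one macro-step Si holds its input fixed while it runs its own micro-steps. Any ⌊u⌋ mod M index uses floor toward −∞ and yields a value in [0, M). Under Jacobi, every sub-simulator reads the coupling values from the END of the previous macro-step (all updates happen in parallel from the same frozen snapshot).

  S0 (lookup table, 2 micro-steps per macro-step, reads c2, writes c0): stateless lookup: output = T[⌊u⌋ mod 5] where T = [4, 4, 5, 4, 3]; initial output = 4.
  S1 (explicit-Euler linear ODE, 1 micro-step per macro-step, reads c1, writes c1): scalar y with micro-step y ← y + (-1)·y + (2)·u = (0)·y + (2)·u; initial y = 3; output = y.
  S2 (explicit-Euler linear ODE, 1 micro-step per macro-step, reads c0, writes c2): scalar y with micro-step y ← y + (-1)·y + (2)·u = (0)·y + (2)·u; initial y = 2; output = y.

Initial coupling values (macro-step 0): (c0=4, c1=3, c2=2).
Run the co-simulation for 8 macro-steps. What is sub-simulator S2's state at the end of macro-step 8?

macro 1: S0 reads c2=2 → after 2×micro: 5; S1 reads c1=3 → after 1×micro: 6; S2 reads c0=4 → after 1×micro: 8 ⇒ (c0=5, c1=6, c2=8)
macro 2: S0 reads c2=8 → after 2×micro: 4; S1 reads c1=6 → after 1×micro: 12; S2 reads c0=5 → after 1×micro: 10 ⇒ (c0=4, c1=12, c2=10)
macro 3: S0 reads c2=10 → after 2×micro: 4; S1 reads c1=12 → after 1×micro: 24; S2 reads c0=4 → after 1×micro: 8 ⇒ (c0=4, c1=24, c2=8)
macro 4: S0 reads c2=8 → after 2×micro: 4; S1 reads c1=24 → after 1×micro: 48; S2 reads c0=4 → after 1×micro: 8 ⇒ (c0=4, c1=48, c2=8)
macro 5: S0 reads c2=8 → after 2×micro: 4; S1 reads c1=48 → after 1×micro: 96; S2 reads c0=4 → after 1×micro: 8 ⇒ (c0=4, c1=96, c2=8)
macro 6: S0 reads c2=8 → after 2×micro: 4; S1 reads c1=96 → after 1×micro: 192; S2 reads c0=4 → after 1×micro: 8 ⇒ (c0=4, c1=192, c2=8)
macro 7: S0 reads c2=8 → after 2×micro: 4; S1 reads c1=192 → after 1×micro: 384; S2 reads c0=4 → after 1×micro: 8 ⇒ (c0=4, c1=384, c2=8)
macro 8: S0 reads c2=8 → after 2×micro: 4; S1 reads c1=384 → after 1×micro: 768; S2 reads c0=4 → after 1×micro: 8 ⇒ (c0=4, c1=768, c2=8)

S2 state at macro-step 8 = 8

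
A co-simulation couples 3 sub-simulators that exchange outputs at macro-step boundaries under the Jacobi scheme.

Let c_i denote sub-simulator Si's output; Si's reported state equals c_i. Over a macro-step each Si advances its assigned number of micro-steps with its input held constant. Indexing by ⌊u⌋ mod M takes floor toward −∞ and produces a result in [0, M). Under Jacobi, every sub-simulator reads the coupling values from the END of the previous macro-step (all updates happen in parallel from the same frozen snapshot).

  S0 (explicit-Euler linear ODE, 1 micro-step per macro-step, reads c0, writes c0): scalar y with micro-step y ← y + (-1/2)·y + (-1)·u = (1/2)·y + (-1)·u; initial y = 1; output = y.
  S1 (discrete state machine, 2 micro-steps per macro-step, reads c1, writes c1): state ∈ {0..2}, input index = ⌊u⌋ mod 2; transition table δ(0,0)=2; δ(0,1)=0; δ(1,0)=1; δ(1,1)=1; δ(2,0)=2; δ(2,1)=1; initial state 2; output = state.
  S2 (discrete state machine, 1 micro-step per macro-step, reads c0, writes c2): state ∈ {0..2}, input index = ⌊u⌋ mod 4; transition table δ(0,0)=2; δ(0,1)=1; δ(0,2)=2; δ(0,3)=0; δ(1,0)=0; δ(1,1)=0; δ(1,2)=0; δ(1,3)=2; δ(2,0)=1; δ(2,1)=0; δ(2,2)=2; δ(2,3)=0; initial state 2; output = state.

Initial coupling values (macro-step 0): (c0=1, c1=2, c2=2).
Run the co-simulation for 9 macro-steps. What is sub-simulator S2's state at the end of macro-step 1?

S2 state at macro-step 1 = 0

macro 1: S0 reads c0=1 → after 1×micro: -1/2; S1 reads c1=2 → after 2×micro: 2; S2 reads c0=1 → after 1×micro: 0 ⇒ (c0=-1/2, c1=2, c2=0)
macro 2: S0 reads c0=-1/2 → after 1×micro: 1/4; S1 reads c1=2 → after 2×micro: 2; S2 reads c0=-1/2 → after 1×micro: 0 ⇒ (c0=1/4, c1=2, c2=0)
macro 3: S0 reads c0=1/4 → after 1×micro: -1/8; S1 reads c1=2 → after 2×micro: 2; S2 reads c0=1/4 → after 1×micro: 2 ⇒ (c0=-1/8, c1=2, c2=2)
macro 4: S0 reads c0=-1/8 → after 1×micro: 1/16; S1 reads c1=2 → after 2×micro: 2; S2 reads c0=-1/8 → after 1×micro: 0 ⇒ (c0=1/16, c1=2, c2=0)
macro 5: S0 reads c0=1/16 → after 1×micro: -1/32; S1 reads c1=2 → after 2×micro: 2; S2 reads c0=1/16 → after 1×micro: 2 ⇒ (c0=-1/32, c1=2, c2=2)
macro 6: S0 reads c0=-1/32 → after 1×micro: 1/64; S1 reads c1=2 → after 2×micro: 2; S2 reads c0=-1/32 → after 1×micro: 0 ⇒ (c0=1/64, c1=2, c2=0)
macro 7: S0 reads c0=1/64 → after 1×micro: -1/128; S1 reads c1=2 → after 2×micro: 2; S2 reads c0=1/64 → after 1×micro: 2 ⇒ (c0=-1/128, c1=2, c2=2)
macro 8: S0 reads c0=-1/128 → after 1×micro: 1/256; S1 reads c1=2 → after 2×micro: 2; S2 reads c0=-1/128 → after 1×micro: 0 ⇒ (c0=1/256, c1=2, c2=0)
macro 9: S0 reads c0=1/256 → after 1×micro: -1/512; S1 reads c1=2 → after 2×micro: 2; S2 reads c0=1/256 → after 1×micro: 2 ⇒ (c0=-1/512, c1=2, c2=2)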